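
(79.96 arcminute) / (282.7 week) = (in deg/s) 7.794e-09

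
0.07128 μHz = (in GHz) 7.128e-17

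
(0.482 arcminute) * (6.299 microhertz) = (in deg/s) 5.06e-08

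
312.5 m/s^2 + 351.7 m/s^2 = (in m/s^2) 664.2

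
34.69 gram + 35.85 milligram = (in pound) 0.07656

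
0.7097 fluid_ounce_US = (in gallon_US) 0.005545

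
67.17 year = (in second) 2.118e+09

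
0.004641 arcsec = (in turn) 3.581e-09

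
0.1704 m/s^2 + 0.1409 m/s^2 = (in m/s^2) 0.3113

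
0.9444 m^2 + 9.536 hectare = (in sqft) 1.026e+06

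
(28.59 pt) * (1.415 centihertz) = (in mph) 0.0003192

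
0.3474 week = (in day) 2.432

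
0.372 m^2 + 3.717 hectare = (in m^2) 3.717e+04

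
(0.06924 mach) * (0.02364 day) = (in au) 3.219e-07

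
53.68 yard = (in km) 0.04908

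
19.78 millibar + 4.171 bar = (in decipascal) 4.191e+06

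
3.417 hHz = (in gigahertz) 3.417e-07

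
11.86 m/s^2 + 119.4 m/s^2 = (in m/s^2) 131.3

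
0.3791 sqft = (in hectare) 3.522e-06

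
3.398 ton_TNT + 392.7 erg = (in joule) 1.422e+10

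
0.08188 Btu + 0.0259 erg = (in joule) 86.39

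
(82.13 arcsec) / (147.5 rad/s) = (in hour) 7.499e-10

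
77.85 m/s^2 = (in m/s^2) 77.85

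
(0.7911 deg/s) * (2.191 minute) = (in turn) 0.2889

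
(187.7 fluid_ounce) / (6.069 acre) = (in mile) 1.404e-10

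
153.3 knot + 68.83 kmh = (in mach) 0.2878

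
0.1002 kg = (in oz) 3.534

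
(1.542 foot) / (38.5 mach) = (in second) 3.585e-05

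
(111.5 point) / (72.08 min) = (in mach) 2.671e-08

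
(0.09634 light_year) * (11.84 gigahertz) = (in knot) 2.098e+25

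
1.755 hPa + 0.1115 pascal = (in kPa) 0.1756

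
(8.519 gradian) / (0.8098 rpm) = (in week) 2.609e-06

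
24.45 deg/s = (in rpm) 4.075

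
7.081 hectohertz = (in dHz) 7081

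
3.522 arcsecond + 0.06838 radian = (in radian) 0.0684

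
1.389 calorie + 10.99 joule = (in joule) 16.8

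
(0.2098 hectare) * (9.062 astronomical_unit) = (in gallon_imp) 6.256e+17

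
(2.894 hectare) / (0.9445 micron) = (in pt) 8.686e+13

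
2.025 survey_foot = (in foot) 2.025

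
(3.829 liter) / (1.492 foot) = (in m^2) 0.00842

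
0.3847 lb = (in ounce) 6.155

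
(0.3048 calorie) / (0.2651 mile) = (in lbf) 0.000672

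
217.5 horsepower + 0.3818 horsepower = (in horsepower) 217.9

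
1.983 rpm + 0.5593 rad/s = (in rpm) 7.324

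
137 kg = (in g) 1.37e+05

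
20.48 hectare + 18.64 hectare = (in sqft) 4.211e+06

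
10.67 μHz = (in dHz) 0.0001067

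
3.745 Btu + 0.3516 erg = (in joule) 3951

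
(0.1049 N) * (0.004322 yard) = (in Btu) 3.929e-07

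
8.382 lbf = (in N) 37.28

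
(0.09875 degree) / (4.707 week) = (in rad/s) 6.054e-10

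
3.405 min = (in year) 6.478e-06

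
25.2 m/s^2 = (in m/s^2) 25.2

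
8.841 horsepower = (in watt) 6593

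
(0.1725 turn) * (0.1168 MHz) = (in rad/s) 1.266e+05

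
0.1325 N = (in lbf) 0.02979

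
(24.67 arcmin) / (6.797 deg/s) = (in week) 1e-07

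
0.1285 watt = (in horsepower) 0.0001723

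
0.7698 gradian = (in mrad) 12.09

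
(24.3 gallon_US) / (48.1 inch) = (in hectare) 7.529e-06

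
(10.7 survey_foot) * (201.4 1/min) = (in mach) 0.03215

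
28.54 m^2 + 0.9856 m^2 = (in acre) 0.007296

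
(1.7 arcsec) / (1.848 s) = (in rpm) 4.259e-05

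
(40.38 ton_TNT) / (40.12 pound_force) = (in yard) 1.035e+09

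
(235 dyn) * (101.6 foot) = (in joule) 0.07277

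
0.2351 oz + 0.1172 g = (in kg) 0.006782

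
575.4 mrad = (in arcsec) 1.187e+05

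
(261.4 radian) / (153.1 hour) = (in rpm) 0.004529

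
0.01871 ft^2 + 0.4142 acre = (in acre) 0.4142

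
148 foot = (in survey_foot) 148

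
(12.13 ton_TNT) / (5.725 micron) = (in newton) 8.865e+15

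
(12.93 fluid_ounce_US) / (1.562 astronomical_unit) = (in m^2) 1.636e-15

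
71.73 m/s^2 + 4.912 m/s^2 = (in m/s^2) 76.64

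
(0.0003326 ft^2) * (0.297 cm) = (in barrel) 5.772e-07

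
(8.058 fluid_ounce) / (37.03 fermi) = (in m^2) 6.435e+09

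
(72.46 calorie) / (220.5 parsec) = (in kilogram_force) 4.544e-18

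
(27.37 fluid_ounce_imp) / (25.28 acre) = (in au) 5.081e-20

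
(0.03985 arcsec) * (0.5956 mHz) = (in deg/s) 6.593e-09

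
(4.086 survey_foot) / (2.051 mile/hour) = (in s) 1.358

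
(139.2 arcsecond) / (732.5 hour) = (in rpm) 2.444e-09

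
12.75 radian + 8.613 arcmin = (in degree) 730.7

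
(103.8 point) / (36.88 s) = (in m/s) 0.0009929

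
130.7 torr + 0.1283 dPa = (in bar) 0.1743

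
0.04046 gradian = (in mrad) 0.6355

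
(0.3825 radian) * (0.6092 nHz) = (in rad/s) 2.33e-10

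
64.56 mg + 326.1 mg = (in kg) 0.0003907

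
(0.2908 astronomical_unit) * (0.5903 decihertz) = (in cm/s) 2.568e+11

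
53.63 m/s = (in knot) 104.2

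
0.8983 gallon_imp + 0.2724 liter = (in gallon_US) 1.151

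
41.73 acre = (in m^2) 1.689e+05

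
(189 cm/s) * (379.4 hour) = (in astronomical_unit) 1.726e-05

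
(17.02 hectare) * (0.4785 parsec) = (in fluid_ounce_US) 8.497e+25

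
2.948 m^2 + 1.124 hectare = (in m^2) 1.124e+04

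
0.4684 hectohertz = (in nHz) 4.684e+10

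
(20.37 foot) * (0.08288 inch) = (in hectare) 1.307e-06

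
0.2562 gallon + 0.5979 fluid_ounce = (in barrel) 0.006211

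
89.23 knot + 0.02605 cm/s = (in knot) 89.23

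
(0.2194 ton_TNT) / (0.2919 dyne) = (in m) 3.145e+14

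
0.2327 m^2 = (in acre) 5.75e-05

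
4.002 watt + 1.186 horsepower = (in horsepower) 1.191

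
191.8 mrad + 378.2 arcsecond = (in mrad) 193.6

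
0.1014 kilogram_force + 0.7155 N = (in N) 1.71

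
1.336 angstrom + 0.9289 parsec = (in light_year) 3.03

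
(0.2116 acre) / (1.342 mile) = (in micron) 3.965e+05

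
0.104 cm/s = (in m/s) 0.00104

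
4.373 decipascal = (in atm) 4.316e-06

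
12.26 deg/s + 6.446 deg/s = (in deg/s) 18.71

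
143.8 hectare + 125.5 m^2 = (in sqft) 1.548e+07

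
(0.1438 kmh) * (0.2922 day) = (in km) 1.008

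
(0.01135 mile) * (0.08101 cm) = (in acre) 3.657e-06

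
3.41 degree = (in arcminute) 204.6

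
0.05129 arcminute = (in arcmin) 0.05129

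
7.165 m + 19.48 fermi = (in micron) 7.165e+06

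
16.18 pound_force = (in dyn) 7.197e+06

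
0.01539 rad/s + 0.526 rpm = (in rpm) 0.673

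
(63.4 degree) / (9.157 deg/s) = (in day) 8.014e-05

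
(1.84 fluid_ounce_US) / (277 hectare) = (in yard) 2.148e-11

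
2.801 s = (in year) 8.882e-08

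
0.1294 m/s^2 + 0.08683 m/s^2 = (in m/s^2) 0.2162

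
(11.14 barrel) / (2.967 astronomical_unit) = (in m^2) 3.99e-12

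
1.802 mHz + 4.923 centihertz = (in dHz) 0.5103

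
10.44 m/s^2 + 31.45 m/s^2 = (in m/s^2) 41.89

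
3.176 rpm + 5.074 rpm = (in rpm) 8.25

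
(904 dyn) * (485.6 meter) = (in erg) 4.39e+07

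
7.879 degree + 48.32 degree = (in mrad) 980.9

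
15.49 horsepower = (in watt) 1.155e+04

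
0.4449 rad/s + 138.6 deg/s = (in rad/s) 2.864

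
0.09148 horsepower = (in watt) 68.22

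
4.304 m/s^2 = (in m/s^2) 4.304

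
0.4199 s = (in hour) 0.0001166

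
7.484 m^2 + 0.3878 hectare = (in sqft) 4.182e+04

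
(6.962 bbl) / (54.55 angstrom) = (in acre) 5.014e+04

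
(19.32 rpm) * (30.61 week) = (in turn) 5.961e+06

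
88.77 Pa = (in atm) 0.0008761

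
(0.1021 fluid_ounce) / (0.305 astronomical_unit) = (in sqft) 7.123e-16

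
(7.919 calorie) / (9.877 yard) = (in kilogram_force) 0.3741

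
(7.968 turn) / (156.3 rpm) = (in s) 3.059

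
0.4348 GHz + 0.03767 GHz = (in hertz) 4.725e+08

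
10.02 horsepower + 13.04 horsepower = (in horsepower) 23.06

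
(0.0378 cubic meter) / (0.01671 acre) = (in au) 3.737e-15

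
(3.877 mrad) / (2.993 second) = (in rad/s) 0.001295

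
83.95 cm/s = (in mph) 1.878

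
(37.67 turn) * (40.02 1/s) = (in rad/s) 9472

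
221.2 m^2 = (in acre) 0.05466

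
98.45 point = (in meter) 0.03473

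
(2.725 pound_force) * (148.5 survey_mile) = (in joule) 2.897e+06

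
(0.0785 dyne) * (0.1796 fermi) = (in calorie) 3.37e-23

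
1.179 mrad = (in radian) 0.001179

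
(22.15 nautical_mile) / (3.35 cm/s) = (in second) 1.225e+06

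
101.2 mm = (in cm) 10.12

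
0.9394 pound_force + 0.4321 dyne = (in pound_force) 0.9394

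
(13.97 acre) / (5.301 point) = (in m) 3.023e+07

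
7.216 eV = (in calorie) 2.763e-19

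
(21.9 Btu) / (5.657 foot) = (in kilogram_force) 1366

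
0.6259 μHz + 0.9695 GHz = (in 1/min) 5.817e+10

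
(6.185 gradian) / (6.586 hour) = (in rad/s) 4.098e-06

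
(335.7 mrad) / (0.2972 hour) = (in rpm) 0.002996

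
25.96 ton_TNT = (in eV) 6.779e+29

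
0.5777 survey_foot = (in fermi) 1.761e+14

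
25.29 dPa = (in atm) 2.496e-05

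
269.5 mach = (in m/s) 9.176e+04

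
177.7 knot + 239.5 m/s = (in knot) 643.3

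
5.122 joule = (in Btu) 0.004855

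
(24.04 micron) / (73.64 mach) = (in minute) 1.598e-11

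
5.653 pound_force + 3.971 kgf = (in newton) 64.09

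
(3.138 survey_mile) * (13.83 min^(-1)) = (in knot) 2263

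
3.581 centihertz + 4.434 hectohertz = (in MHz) 0.0004434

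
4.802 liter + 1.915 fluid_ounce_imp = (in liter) 4.856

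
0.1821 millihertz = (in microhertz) 182.1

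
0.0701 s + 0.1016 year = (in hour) 890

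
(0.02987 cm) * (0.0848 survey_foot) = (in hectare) 7.721e-10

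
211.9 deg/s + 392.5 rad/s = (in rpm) 3783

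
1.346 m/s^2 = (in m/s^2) 1.346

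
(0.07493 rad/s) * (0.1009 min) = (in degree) 25.99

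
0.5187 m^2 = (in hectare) 5.187e-05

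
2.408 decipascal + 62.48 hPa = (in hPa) 62.48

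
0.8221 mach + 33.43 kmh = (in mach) 0.8494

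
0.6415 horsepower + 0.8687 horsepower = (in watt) 1126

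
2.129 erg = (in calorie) 5.088e-08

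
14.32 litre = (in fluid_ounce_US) 484.2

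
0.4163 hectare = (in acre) 1.029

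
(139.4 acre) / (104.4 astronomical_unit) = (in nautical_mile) 1.95e-11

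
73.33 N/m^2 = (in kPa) 0.07333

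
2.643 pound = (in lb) 2.643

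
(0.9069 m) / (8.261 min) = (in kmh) 0.006587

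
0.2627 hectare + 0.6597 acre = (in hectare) 0.5297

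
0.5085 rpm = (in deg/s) 3.051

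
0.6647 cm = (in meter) 0.006647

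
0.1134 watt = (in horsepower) 0.0001521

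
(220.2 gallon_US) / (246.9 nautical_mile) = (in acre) 4.505e-10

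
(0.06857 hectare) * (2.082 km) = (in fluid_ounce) 4.827e+10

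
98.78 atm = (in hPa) 1.001e+05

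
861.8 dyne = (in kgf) 0.0008788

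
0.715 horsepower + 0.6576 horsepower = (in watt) 1024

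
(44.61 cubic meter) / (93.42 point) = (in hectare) 0.1354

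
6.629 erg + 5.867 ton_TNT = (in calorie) 5.867e+09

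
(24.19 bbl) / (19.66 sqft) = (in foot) 6.908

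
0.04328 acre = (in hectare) 0.01751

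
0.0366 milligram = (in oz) 1.291e-06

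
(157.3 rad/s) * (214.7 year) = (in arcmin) 3.661e+15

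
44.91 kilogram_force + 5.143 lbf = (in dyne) 4.633e+07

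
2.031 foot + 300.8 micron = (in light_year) 6.547e-17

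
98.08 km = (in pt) 2.78e+08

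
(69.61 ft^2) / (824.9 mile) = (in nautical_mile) 2.63e-09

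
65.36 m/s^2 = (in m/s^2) 65.36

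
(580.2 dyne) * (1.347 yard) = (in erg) 7.146e+04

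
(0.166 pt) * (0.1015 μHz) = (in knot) 1.155e-11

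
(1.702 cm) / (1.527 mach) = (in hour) 9.093e-09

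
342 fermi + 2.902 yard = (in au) 1.774e-11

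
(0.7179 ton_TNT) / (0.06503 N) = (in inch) 1.818e+12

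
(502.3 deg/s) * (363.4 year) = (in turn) 1.599e+10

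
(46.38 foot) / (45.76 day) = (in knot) 6.95e-06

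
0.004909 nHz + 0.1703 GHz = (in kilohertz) 1.703e+05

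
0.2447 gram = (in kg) 0.0002447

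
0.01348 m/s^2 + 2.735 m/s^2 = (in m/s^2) 2.748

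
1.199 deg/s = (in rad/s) 0.02093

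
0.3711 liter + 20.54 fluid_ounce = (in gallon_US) 0.2585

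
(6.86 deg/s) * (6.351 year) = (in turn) 3.817e+06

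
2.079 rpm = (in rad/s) 0.2177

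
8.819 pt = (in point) 8.819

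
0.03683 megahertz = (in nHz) 3.683e+13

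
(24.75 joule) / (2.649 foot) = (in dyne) 3.065e+06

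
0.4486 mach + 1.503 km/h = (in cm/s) 1.532e+04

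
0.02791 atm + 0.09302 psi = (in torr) 26.02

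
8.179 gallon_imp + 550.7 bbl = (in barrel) 550.9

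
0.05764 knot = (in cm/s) 2.965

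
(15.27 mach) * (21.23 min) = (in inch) 2.607e+08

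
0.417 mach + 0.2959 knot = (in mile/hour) 318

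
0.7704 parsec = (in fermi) 2.377e+31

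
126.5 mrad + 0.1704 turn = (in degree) 68.59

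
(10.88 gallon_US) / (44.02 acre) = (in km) 2.312e-10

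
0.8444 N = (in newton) 0.8444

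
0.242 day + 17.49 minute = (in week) 0.03631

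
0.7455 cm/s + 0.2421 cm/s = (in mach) 2.9e-05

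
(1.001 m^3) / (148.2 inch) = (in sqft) 2.862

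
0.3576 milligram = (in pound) 7.884e-07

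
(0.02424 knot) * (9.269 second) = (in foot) 0.3792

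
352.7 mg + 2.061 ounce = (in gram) 58.78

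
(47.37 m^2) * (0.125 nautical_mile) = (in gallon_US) 2.897e+06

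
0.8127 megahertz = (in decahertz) 8.127e+04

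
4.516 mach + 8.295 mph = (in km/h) 5549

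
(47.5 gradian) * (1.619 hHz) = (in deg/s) 6921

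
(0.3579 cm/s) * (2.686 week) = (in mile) 3.613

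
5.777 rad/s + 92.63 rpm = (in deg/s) 886.8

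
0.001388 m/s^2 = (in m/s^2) 0.001388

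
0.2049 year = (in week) 10.68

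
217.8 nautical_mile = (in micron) 4.034e+11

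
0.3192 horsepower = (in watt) 238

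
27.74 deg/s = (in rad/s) 0.4842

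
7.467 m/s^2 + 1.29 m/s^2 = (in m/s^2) 8.757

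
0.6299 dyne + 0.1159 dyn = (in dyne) 0.7458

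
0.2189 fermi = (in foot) 7.182e-16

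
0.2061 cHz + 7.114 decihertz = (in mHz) 713.5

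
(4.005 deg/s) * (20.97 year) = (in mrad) 4.623e+10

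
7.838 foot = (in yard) 2.613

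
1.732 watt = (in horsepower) 0.002323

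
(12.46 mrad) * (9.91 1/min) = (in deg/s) 0.1179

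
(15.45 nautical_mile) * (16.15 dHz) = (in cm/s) 4.621e+06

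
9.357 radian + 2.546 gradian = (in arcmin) 3.23e+04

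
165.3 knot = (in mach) 0.2497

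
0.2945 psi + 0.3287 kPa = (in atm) 0.02328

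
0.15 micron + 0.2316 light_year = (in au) 1.465e+04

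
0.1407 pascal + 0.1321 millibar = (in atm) 0.0001318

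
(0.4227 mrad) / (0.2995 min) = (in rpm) 0.0002246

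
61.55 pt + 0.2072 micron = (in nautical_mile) 1.172e-05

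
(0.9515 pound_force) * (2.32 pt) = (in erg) 3.464e+04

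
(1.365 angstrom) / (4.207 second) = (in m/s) 3.245e-11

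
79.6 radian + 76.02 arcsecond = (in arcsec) 1.642e+07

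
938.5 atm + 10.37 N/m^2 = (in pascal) 9.509e+07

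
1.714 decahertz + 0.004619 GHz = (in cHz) 4.619e+08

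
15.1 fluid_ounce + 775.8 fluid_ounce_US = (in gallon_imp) 5.145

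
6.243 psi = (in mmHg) 322.9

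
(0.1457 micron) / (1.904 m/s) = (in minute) 1.275e-09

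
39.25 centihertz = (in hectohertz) 0.003925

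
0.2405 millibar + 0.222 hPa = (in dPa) 462.5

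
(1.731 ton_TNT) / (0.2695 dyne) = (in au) 1.796e+04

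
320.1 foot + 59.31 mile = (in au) 6.387e-07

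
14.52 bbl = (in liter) 2308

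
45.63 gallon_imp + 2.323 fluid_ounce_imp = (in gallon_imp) 45.64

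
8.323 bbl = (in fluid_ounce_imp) 4.657e+04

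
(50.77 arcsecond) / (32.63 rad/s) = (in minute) 1.257e-07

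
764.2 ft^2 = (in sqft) 764.2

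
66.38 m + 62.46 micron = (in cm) 6638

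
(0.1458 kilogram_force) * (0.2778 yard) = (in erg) 3.632e+06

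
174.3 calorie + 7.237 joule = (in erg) 7.365e+09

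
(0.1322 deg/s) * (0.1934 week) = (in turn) 42.95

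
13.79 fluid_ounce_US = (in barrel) 0.002565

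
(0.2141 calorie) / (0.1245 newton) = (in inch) 283.3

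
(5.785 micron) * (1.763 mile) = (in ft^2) 0.1767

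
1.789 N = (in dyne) 1.789e+05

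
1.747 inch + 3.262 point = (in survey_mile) 2.829e-05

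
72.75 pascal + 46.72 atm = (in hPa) 4.734e+04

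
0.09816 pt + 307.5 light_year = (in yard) 3.182e+18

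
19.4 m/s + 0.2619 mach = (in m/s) 108.6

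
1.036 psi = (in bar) 0.07143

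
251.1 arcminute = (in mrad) 73.04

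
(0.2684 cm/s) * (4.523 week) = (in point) 2.081e+07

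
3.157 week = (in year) 0.06055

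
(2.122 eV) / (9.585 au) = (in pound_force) 5.33e-32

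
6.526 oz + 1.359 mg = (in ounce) 6.526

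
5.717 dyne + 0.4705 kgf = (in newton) 4.614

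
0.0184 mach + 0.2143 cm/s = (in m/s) 6.267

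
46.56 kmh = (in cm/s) 1293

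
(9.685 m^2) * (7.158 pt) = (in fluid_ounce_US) 827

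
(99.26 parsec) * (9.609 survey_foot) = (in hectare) 8.971e+14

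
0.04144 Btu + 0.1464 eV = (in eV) 2.729e+20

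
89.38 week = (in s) 5.406e+07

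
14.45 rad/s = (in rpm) 138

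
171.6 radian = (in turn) 27.31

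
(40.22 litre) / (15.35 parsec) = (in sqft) 9.14e-19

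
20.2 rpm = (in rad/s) 2.115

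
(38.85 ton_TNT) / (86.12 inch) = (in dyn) 7.431e+15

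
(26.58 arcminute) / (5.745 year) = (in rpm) 4.075e-10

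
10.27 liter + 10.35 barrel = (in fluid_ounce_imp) 5.828e+04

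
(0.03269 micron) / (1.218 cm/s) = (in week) 4.438e-12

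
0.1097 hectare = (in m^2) 1097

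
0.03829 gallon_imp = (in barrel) 0.001095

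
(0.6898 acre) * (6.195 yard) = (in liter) 1.581e+07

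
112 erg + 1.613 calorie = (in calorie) 1.613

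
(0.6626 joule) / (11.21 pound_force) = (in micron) 1.329e+04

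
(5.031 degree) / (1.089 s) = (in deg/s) 4.62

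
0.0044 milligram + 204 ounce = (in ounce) 204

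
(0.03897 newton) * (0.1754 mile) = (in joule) 11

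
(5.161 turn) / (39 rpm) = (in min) 0.1323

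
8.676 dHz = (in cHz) 86.76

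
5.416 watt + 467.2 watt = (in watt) 472.6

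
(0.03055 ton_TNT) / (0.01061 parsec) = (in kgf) 3.981e-08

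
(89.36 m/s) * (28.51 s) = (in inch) 1.003e+05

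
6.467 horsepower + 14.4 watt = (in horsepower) 6.486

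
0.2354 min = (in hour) 0.003923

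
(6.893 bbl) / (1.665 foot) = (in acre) 0.0005336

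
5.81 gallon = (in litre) 21.99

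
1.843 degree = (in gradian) 2.048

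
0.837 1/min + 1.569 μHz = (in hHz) 0.0001395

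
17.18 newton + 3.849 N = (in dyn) 2.103e+06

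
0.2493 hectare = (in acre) 0.616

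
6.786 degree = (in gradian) 7.54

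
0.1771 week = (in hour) 29.75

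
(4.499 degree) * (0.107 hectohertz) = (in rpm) 8.023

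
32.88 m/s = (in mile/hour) 73.55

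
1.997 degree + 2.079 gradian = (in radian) 0.06751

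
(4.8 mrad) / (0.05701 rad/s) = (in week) 1.392e-07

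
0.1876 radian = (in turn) 0.02986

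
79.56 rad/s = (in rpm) 759.7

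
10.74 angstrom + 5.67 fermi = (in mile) 6.674e-13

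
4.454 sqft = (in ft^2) 4.454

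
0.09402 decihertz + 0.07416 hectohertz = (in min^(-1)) 445.5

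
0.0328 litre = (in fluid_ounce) 1.109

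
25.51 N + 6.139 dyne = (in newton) 25.51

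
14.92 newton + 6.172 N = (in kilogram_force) 2.151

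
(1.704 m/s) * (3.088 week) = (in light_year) 3.364e-10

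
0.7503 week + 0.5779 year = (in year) 0.5923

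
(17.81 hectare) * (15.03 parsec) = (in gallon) 2.182e+25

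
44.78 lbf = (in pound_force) 44.78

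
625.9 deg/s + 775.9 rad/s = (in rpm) 7514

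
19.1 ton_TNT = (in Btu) 7.574e+07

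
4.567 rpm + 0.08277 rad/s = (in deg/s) 32.14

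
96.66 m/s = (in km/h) 348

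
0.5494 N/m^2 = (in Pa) 0.5494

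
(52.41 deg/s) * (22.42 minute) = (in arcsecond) 2.538e+08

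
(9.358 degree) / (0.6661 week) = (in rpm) 3.872e-06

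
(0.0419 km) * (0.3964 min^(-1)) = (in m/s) 0.2768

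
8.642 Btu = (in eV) 5.691e+22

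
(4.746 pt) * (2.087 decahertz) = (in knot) 0.06792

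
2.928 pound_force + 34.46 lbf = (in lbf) 37.39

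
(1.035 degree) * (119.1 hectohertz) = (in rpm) 2054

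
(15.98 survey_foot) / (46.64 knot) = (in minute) 0.003383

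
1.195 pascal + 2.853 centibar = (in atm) 0.02817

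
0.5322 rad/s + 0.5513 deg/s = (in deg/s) 31.04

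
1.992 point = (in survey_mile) 4.367e-07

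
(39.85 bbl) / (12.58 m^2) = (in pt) 1428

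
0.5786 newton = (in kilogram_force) 0.059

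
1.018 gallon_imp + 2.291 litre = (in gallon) 1.828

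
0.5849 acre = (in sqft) 2.548e+04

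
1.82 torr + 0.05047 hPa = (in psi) 0.03592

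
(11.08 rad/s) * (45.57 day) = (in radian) 4.362e+07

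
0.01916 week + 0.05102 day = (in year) 0.0005072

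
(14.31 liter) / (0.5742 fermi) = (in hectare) 2.492e+09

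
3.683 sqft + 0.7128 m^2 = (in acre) 0.0002607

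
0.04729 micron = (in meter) 4.729e-08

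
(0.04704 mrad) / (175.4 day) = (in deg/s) 1.778e-10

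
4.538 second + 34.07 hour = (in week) 0.2028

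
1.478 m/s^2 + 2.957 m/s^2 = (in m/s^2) 4.435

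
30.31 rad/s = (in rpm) 289.4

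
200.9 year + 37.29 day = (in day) 7.337e+04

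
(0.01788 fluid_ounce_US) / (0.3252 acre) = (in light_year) 4.247e-26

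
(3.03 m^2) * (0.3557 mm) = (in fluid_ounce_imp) 37.93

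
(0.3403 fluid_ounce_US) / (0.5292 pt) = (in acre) 1.332e-05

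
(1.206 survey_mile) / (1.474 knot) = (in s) 2560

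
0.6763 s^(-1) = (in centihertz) 67.63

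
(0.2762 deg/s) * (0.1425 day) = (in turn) 9.446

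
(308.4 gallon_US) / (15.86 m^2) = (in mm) 73.61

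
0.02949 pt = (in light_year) 1.1e-21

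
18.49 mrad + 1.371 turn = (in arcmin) 2.968e+04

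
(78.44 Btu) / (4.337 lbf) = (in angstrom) 4.29e+13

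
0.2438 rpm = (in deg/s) 1.463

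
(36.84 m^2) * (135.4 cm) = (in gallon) 1.318e+04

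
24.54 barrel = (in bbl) 24.54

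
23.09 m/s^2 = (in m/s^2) 23.09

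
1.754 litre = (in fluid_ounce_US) 59.31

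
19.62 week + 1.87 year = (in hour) 1.968e+04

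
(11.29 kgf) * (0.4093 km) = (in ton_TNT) 1.083e-05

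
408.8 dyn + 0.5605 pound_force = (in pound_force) 0.5614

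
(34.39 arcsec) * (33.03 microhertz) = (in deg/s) 3.155e-07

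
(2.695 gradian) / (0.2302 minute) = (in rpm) 0.02927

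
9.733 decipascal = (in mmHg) 0.0073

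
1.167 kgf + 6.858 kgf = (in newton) 78.7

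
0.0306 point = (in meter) 1.079e-05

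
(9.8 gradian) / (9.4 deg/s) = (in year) 2.975e-08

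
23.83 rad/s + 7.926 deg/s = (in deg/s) 1373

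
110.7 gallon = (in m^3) 0.419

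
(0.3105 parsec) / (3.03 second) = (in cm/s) 3.162e+17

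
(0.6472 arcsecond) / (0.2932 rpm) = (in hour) 2.839e-08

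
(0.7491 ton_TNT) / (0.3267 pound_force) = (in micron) 2.157e+15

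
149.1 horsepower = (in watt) 1.112e+05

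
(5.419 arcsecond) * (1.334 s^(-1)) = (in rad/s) 3.505e-05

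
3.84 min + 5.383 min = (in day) 0.006405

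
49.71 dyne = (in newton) 0.0004971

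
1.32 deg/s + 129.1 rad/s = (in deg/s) 7398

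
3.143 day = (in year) 0.008611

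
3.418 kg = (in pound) 7.535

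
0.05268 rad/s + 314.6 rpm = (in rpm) 315.1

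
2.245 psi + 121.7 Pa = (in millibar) 156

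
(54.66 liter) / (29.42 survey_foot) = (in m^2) 0.006096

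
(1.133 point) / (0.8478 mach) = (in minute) 2.308e-08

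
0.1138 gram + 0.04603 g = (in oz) 0.005638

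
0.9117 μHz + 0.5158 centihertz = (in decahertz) 0.0005159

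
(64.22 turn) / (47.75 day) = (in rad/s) 9.781e-05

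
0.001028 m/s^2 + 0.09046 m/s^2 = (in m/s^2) 0.09149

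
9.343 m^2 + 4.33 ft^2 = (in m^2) 9.745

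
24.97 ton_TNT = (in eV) 6.521e+29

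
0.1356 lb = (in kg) 0.06151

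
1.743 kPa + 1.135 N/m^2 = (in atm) 0.01721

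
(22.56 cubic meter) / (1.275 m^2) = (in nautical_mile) 0.009554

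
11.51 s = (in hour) 0.003197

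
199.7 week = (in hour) 3.355e+04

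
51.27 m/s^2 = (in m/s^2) 51.27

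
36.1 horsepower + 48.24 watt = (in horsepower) 36.16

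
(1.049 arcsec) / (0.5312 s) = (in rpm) 9.142e-05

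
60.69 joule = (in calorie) 14.51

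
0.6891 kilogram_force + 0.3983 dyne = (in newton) 6.758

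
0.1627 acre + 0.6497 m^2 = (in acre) 0.1629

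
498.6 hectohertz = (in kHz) 49.86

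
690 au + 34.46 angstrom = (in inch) 4.064e+15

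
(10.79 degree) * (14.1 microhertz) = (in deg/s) 0.0001521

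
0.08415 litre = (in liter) 0.08415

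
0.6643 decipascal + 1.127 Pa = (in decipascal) 11.93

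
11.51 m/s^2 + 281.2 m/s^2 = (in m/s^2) 292.7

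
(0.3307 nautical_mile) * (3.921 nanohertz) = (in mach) 7.053e-09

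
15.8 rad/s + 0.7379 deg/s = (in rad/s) 15.81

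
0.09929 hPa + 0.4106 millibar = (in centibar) 0.05099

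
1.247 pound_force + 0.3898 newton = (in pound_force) 1.335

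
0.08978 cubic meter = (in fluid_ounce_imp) 3160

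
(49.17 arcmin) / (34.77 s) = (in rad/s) 0.0004114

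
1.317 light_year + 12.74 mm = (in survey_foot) 4.088e+16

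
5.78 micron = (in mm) 0.00578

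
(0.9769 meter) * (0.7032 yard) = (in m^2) 0.6282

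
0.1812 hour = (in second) 652.3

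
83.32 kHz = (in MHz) 0.08332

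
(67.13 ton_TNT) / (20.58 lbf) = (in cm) 3.068e+11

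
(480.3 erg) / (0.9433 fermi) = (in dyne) 5.092e+15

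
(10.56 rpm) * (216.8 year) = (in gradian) 4.813e+11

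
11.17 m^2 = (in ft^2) 120.2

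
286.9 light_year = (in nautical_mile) 1.466e+15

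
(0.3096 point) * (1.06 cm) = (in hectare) 1.158e-10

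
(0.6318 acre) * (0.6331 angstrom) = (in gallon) 4.276e-05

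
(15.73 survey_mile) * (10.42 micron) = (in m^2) 0.2638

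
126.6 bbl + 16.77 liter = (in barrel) 126.7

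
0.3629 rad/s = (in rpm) 3.465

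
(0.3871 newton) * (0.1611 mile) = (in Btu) 0.09512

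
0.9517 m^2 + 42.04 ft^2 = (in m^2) 4.857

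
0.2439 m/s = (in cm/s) 24.39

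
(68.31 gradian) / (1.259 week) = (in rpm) 1.346e-05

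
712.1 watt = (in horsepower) 0.9549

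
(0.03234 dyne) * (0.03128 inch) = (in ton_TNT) 6.141e-20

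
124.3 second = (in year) 3.942e-06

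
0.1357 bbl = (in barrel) 0.1357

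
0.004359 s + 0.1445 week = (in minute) 1457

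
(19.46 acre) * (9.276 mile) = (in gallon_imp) 2.586e+11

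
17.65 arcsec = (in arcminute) 0.2942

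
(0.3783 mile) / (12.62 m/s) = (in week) 7.977e-05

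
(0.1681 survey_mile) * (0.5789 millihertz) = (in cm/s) 15.66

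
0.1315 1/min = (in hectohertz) 2.192e-05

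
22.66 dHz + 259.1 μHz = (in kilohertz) 0.002266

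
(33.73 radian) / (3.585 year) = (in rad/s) 2.983e-07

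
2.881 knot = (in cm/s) 148.2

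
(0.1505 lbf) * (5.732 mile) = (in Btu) 5.853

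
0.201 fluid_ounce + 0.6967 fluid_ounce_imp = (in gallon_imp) 0.005662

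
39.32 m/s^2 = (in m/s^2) 39.32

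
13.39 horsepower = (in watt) 9985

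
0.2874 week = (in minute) 2897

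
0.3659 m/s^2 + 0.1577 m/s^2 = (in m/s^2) 0.5236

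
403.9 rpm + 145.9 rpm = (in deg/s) 3299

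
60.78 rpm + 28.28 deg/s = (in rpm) 65.49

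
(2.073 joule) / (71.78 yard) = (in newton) 0.03158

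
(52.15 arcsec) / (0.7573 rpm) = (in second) 0.003188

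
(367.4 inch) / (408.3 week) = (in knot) 7.346e-08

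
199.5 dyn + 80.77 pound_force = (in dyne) 3.593e+07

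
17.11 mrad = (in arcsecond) 3529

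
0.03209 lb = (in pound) 0.03209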